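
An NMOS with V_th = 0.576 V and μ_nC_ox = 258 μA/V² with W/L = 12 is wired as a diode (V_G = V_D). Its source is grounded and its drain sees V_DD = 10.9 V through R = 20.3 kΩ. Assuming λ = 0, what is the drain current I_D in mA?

I_D = 0.481 mA

With gate tied to drain, V_GS = V_DS ≥ V_GS − V_th, so the device is in saturation.
k_n = μ_nC_ox · (W/L) = 3.096 mA/V².
KCL at the drain: ½ k_n (V_GS − V_th)² = (V_DD − V_GS)/R.
Let x = V_GS − 0.576. Then 31.4 x² + x − 10.32 = 0, giving x = 0.557 V (positive root), so V_GS = 1.13 V.
I_D = (V_DD − V_GS)/R = (10.9 − 1.13) / 20.3 = 0.481 mA.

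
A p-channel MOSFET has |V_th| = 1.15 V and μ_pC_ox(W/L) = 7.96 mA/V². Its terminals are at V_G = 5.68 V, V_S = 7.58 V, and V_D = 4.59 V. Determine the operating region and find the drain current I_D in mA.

V_SG = V_S − V_G = 7.58 − 5.68 = 1.9 V; V_SD = V_S − V_D = 7.58 − 4.59 = 2.99 V.
V_ov = V_SG − |V_th| = 1.9 − 1.15 = 0.75 V.
Since V_SD = 2.99 V ≥ V_ov = 0.75 V, the device is in saturation.
I_D = ½ k_p V_ov² = 0.5 × 7.96 × 0.75² = 2.24 mA.

Saturation; I_D = 2.24 mA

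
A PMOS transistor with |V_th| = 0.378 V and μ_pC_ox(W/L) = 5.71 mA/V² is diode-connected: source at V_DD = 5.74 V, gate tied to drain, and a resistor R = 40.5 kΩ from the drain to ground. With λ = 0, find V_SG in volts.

With gate tied to drain, V_SG = V_SD ≥ V_SG − |V_th|, so the device is in saturation.
KCL at the drain: ½ k_p (V_SG − |V_th|)² = (V_DD − V_SG)/R.
Let x = V_SG − 0.378. Then 116 x² + x − 5.362 = 0, giving x = 0.211 V (positive root), so V_SG = 0.589 V.
I_D = (V_DD − V_SG)/R = (5.74 − 0.589) / 40.5 = 0.127 mA.

V_SG = 0.589 V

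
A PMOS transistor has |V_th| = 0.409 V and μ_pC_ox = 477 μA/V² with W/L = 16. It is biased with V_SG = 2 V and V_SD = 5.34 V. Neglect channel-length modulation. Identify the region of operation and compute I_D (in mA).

k_p = μ_pC_ox · (W/L) = 7.632 mA/V².
V_ov = V_SG − |V_th| = 2 − 0.409 = 1.59 V.
Since V_SD = 5.34 V ≥ V_ov = 1.59 V, the device is in saturation.
I_D = ½ k_p V_ov² = 0.5 × 7.632 × 1.59² = 9.66 mA.

Saturation; I_D = 9.66 mA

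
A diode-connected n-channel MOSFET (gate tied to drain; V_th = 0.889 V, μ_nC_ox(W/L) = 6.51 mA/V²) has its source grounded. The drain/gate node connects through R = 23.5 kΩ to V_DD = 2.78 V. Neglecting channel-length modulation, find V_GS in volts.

V_GS = 1.04 V

With gate tied to drain, V_GS = V_DS ≥ V_GS − V_th, so the device is in saturation.
KCL at the drain: ½ k_n (V_GS − V_th)² = (V_DD − V_GS)/R.
Let x = V_GS − 0.889. Then 76.5 x² + x − 1.891 = 0, giving x = 0.151 V (positive root), so V_GS = 1.04 V.
I_D = (V_DD − V_GS)/R = (2.78 − 1.04) / 23.5 = 0.074 mA.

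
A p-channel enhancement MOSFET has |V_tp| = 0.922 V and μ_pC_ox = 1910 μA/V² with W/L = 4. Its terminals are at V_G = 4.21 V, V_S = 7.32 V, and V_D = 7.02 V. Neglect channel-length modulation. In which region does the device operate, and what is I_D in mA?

Triode; I_D = 4.67 mA

V_SG = V_S − V_G = 7.32 − 4.21 = 3.11 V; V_SD = V_S − V_D = 7.32 − 7.02 = 0.3 V.
k_p = μ_pC_ox · (W/L) = 7.64 mA/V².
V_ov = V_SG − |V_tp| = 3.11 − 0.922 = 2.19 V.
Since V_SD = 0.3 V < V_ov = 2.19 V, the device is in the triode region.
I_D = k_p [V_ov · V_SD − ½ V_SD²] = 7.64 × [2.19 × 0.3 − 0.5 × 0.3²] = 4.67 mA.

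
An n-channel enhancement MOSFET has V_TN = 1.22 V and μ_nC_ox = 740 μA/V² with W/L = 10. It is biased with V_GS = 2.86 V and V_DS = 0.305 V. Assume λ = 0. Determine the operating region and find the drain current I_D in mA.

Triode; I_D = 3.36 mA

k_n = μ_nC_ox · (W/L) = 7.4 mA/V².
V_ov = V_GS − V_TN = 2.86 − 1.22 = 1.64 V.
Since V_DS = 0.305 V < V_ov = 1.64 V, the device is in the triode region.
I_D = k_n [V_ov · V_DS − ½ V_DS²] = 7.4 × [1.64 × 0.305 − 0.5 × 0.305²] = 3.36 mA.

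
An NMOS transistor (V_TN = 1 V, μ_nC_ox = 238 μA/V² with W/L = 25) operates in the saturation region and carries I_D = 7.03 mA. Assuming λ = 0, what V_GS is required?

V_GS = 2.54 V

k_n = μ_nC_ox · (W/L) = 5.95 mA/V².
In saturation I_D = ½ k_n (V_GS − V_TN)², so V_GS − V_TN = √(2 I_D / k_n) = √(2 × 7.03 / 5.95) = 1.54 V.
V_GS = 1 + 1.54 = 2.54 V.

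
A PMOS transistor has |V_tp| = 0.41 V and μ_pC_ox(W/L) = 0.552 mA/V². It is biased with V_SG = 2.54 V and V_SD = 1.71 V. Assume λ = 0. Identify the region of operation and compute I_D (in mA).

Triode; I_D = 1.20 mA

V_ov = V_SG − |V_tp| = 2.54 − 0.41 = 2.13 V.
Since V_SD = 1.71 V < V_ov = 2.13 V, the device is in the triode region.
I_D = k_p [V_ov · V_SD − ½ V_SD²] = 0.552 × [2.13 × 1.71 − 0.5 × 1.71²] = 1.2 mA.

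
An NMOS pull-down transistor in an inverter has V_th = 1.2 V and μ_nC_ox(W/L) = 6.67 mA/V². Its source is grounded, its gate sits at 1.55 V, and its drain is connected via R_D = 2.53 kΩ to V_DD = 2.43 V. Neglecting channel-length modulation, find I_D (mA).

V_GS = V_G = 1.55 V, so V_ov = 1.55 − 1.2 = 0.35 V.
Assume saturation: I_D = ½ k_n V_ov² = 0.5 × 6.67 × 0.35² = 0.409 mA, giving V_DS = V_DD − I_D R_D = 2.43 − 0.409 × 2.53 = 1.4 V.
V_DS = 1.4 V ≥ V_ov = 0.35 V, confirming saturation.

I_D = 0.409 mA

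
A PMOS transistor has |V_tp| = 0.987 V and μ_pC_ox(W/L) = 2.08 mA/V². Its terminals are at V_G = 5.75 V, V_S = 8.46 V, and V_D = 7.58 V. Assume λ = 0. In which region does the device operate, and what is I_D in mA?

Triode; I_D = 2.35 mA

V_SG = V_S − V_G = 8.46 − 5.75 = 2.71 V; V_SD = V_S − V_D = 8.46 − 7.58 = 0.88 V.
V_ov = V_SG − |V_tp| = 2.71 − 0.987 = 1.72 V.
Since V_SD = 0.88 V < V_ov = 1.72 V, the device is in the triode region.
I_D = k_p [V_ov · V_SD − ½ V_SD²] = 2.08 × [1.72 × 0.88 − 0.5 × 0.88²] = 2.35 mA.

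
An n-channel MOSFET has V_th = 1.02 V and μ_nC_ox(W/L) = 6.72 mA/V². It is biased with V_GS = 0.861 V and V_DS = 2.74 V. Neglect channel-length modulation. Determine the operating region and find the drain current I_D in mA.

Cutoff; I_D = 0 mA

V_GS = 0.861 V < V_th = 1.02 V, so the transistor is in cutoff.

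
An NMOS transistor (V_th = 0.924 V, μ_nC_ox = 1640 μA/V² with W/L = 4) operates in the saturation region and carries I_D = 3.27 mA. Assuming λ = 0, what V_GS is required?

V_GS = 1.92 V

k_n = μ_nC_ox · (W/L) = 6.56 mA/V².
In saturation I_D = ½ k_n (V_GS − V_th)², so V_GS − V_th = √(2 I_D / k_n) = √(2 × 3.27 / 6.56) = 0.998 V.
V_GS = 0.924 + 0.998 = 1.92 V.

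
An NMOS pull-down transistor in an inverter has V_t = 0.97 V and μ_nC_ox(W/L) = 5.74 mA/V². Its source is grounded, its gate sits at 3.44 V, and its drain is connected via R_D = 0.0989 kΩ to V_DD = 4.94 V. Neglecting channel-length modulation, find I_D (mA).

V_GS = V_G = 3.44 V, so V_ov = 3.44 − 0.97 = 2.47 V.
Assume saturation: I_D = ½ k_n V_ov² = 0.5 × 5.74 × 2.47² = 17.5 mA, giving V_DS = V_DD − I_D R_D = 4.94 − 17.5 × 0.0989 = 3.21 V.
V_DS = 3.21 V ≥ V_ov = 2.47 V, confirming saturation.

I_D = 17.5 mA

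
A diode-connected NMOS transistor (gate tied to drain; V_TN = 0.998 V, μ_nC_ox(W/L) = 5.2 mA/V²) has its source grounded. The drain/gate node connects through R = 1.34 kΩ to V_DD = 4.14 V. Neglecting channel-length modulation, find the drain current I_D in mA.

I_D = 1.74 mA

With gate tied to drain, V_GS = V_DS ≥ V_GS − V_TN, so the device is in saturation.
KCL at the drain: ½ k_n (V_GS − V_TN)² = (V_DD − V_GS)/R.
Let x = V_GS − 0.998. Then 3.48 x² + x − 3.142 = 0, giving x = 0.817 V (positive root), so V_GS = 1.81 V.
I_D = (V_DD − V_GS)/R = (4.14 − 1.81) / 1.34 = 1.74 mA.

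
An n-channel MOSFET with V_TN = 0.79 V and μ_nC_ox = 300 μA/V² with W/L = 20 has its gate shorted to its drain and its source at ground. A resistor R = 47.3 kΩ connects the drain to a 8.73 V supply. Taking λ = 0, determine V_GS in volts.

With gate tied to drain, V_GS = V_DS ≥ V_GS − V_TN, so the device is in saturation.
k_n = μ_nC_ox · (W/L) = 6 mA/V².
KCL at the drain: ½ k_n (V_GS − V_TN)² = (V_DD − V_GS)/R.
Let x = V_GS − 0.79. Then 142 x² + x − 7.94 = 0, giving x = 0.233 V (positive root), so V_GS = 1.02 V.
I_D = (V_DD − V_GS)/R = (8.73 − 1.02) / 47.3 = 0.163 mA.

V_GS = 1.02 V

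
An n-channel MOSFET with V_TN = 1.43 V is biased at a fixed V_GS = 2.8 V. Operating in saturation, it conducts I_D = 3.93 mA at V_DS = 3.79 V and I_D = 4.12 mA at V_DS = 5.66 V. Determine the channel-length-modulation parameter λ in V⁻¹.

λ = 0.0287 V⁻¹

With V_GS fixed, I_D ∝ (1 + λ V_DS) in saturation, so I_D2/I_D1 = (1 + λ V_DS2)/(1 + λ V_DS1).
4.12/3.93 = 1.048 = (1 + 5.66 λ)/(1 + 3.79 λ).
Solving: λ (I_D1 V_DS2 − I_D2 V_DS1) = I_D2 − I_D1, so λ = (4.12 − 3.93) / (3.93 × 5.66 − 4.12 × 3.79) = 0.19 / 6.63 = 0.0287 V⁻¹.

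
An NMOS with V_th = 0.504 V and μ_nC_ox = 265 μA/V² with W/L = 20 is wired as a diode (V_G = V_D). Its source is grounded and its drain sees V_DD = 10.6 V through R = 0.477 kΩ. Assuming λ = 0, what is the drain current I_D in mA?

With gate tied to drain, V_GS = V_DS ≥ V_GS − V_th, so the device is in saturation.
k_n = μ_nC_ox · (W/L) = 5.3 mA/V².
KCL at the drain: ½ k_n (V_GS − V_th)² = (V_DD − V_GS)/R.
Let x = V_GS − 0.504. Then 1.26 x² + x − 10.1 = 0, giving x = 2.46 V (positive root), so V_GS = 2.96 V.
I_D = (V_DD − V_GS)/R = (10.6 − 2.96) / 0.477 = 16 mA.

I_D = 16.0 mA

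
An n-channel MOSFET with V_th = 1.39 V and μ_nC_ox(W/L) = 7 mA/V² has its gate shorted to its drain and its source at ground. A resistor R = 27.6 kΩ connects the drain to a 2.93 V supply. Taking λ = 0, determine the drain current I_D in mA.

I_D = 0.0514 mA

With gate tied to drain, V_GS = V_DS ≥ V_GS − V_th, so the device is in saturation.
KCL at the drain: ½ k_n (V_GS − V_th)² = (V_DD − V_GS)/R.
Let x = V_GS − 1.39. Then 96.6 x² + x − 1.54 = 0, giving x = 0.121 V (positive root), so V_GS = 1.51 V.
I_D = (V_DD − V_GS)/R = (2.93 − 1.51) / 27.6 = 0.0514 mA.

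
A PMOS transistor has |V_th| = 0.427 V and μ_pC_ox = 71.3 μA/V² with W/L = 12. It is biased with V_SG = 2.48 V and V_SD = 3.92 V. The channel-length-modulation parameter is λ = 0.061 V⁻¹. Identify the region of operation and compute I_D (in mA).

Saturation; I_D = 2.23 mA

k_p = μ_pC_ox · (W/L) = 0.8556 mA/V².
V_ov = V_SG − |V_th| = 2.48 − 0.427 = 2.05 V.
Since V_SD = 3.92 V ≥ V_ov = 2.05 V, the device is in saturation.
I_D = ½ k_p V_ov² (1 + λ V_SD) = 0.5 × 0.8556 × 2.05² × (1 + 0.061 × 3.92) = 2.23 mA.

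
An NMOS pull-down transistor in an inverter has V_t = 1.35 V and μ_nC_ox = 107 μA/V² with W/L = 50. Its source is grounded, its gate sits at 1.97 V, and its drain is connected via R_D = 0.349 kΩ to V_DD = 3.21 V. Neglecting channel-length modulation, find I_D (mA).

V_GS = V_G = 1.97 V, so V_ov = 1.97 − 1.35 = 0.62 V.
k_n = μ_nC_ox · (W/L) = 5.35 mA/V².
Assume saturation: I_D = ½ k_n V_ov² = 0.5 × 5.35 × 0.62² = 1.03 mA, giving V_DS = V_DD − I_D R_D = 3.21 − 1.03 × 0.349 = 2.85 V.
V_DS = 2.85 V ≥ V_ov = 0.62 V, confirming saturation.

I_D = 1.03 mA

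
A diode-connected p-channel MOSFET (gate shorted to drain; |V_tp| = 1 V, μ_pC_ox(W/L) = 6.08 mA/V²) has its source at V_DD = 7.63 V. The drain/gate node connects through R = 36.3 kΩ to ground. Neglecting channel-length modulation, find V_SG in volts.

V_SG = 1.24 V

With gate tied to drain, V_SG = V_SD ≥ V_SG − |V_tp|, so the device is in saturation.
KCL at the drain: ½ k_p (V_SG − |V_tp|)² = (V_DD − V_SG)/R.
Let x = V_SG − 1. Then 110 x² + x − 6.63 = 0, giving x = 0.241 V (positive root), so V_SG = 1.24 V.
I_D = (V_DD − V_SG)/R = (7.63 − 1.24) / 36.3 = 0.176 mA.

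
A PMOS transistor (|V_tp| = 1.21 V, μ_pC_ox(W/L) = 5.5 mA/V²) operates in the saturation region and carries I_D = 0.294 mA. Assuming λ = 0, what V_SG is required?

V_SG = 1.54 V

In saturation I_D = ½ k_p (V_SG − |V_tp|)², so V_SG − |V_tp| = √(2 I_D / k_p) = √(2 × 0.294 / 5.5) = 0.327 V.
V_SG = 1.21 + 0.327 = 1.54 V.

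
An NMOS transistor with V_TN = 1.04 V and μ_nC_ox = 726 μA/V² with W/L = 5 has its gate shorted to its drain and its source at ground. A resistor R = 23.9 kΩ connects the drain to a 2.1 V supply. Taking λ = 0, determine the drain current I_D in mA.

I_D = 0.0383 mA

With gate tied to drain, V_GS = V_DS ≥ V_GS − V_TN, so the device is in saturation.
k_n = μ_nC_ox · (W/L) = 3.63 mA/V².
KCL at the drain: ½ k_n (V_GS − V_TN)² = (V_DD − V_GS)/R.
Let x = V_GS − 1.04. Then 43.4 x² + x − 1.06 = 0, giving x = 0.145 V (positive root), so V_GS = 1.19 V.
I_D = (V_DD − V_GS)/R = (2.1 − 1.19) / 23.9 = 0.0383 mA.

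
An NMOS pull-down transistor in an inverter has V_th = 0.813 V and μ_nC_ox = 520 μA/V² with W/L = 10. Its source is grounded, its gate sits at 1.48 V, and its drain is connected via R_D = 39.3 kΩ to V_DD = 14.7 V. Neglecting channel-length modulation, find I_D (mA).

I_D = 0.371 mA

V_GS = V_G = 1.48 V, so V_ov = 1.48 − 0.813 = 0.667 V.
k_n = μ_nC_ox · (W/L) = 5.2 mA/V².
Assume saturation: I_D = ½ k_n V_ov² = 0.5 × 5.2 × 0.667² = 1.16 mA, giving V_DS = V_DD − I_D R_D = 14.7 − 1.16 × 39.3 = -30.8 V.
But -30.8 V < V_ov = 0.667 V, so the device is actually in triode.
In triode I_D = k_n[V_ov V_DS − ½ V_DS²] and I_D = (V_DD − V_DS)/R_D. Equating: 102 V_DS² − 137.3 V_DS + 14.7 = 0, giving V_DS = 0.117 V (the root below V_ov).
I_D = (14.7 − 0.117) / 39.3 = 0.371 mA.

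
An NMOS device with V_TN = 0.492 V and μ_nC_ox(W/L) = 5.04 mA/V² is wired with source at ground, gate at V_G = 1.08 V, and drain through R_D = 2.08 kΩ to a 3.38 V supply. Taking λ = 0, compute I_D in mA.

V_GS = V_G = 1.08 V, so V_ov = 1.08 − 0.492 = 0.588 V.
Assume saturation: I_D = ½ k_n V_ov² = 0.5 × 5.04 × 0.588² = 0.871 mA, giving V_DS = V_DD − I_D R_D = 3.38 − 0.871 × 2.08 = 1.57 V.
V_DS = 1.57 V ≥ V_ov = 0.588 V, confirming saturation.

I_D = 0.871 mA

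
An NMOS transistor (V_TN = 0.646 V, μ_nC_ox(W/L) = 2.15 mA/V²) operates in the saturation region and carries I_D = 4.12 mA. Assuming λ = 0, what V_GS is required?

In saturation I_D = ½ k_n (V_GS − V_TN)², so V_GS − V_TN = √(2 I_D / k_n) = √(2 × 4.12 / 2.15) = 1.96 V.
V_GS = 0.646 + 1.96 = 2.6 V.

V_GS = 2.60 V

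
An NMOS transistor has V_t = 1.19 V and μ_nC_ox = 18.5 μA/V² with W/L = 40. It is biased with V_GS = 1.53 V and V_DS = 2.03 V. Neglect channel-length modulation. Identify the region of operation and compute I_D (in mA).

Saturation; I_D = 0.0428 mA

k_n = μ_nC_ox · (W/L) = 0.74 mA/V².
V_ov = V_GS − V_t = 1.53 − 1.19 = 0.34 V.
Since V_DS = 2.03 V ≥ V_ov = 0.34 V, the device is in saturation.
I_D = ½ k_n V_ov² = 0.5 × 0.74 × 0.34² = 0.0428 mA.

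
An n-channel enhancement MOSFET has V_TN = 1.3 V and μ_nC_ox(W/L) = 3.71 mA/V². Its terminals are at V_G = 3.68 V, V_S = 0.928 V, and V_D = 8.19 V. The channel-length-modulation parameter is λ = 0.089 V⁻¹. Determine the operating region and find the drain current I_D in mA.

V_GS = V_G − V_S = 3.68 − 0.928 = 2.75 V; V_DS = V_D − V_S = 8.19 − 0.928 = 7.26 V.
V_ov = V_GS − V_TN = 2.75 − 1.3 = 1.45 V.
Since V_DS = 7.26 V ≥ V_ov = 1.45 V, the device is in saturation.
I_D = ½ k_n V_ov² (1 + λ V_DS) = 0.5 × 3.71 × 1.45² × (1 + 0.089 × 7.26) = 6.44 mA.

Saturation; I_D = 6.44 mA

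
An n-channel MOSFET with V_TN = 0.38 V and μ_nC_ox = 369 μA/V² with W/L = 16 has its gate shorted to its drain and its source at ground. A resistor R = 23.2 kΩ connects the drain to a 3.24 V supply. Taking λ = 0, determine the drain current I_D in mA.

With gate tied to drain, V_GS = V_DS ≥ V_GS − V_TN, so the device is in saturation.
k_n = μ_nC_ox · (W/L) = 5.904 mA/V².
KCL at the drain: ½ k_n (V_GS − V_TN)² = (V_DD − V_GS)/R.
Let x = V_GS − 0.38. Then 68.5 x² + x − 2.86 = 0, giving x = 0.197 V (positive root), so V_GS = 0.577 V.
I_D = (V_DD − V_GS)/R = (3.24 − 0.577) / 23.2 = 0.115 mA.

I_D = 0.115 mA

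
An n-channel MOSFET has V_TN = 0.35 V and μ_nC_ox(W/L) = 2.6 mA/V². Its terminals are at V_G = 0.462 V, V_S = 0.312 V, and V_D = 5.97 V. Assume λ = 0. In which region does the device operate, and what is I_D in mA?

Cutoff; I_D = 0 mA

V_GS = V_G − V_S = 0.462 − 0.312 = 0.15 V; V_DS = V_D − V_S = 5.97 − 0.312 = 5.66 V.
V_GS = 0.15 V < V_TN = 0.35 V, so the transistor is in cutoff.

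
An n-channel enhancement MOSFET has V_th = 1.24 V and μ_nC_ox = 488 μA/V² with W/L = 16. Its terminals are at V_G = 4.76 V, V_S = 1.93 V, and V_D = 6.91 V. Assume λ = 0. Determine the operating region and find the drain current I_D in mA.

Saturation; I_D = 9.87 mA

V_GS = V_G − V_S = 4.76 − 1.93 = 2.83 V; V_DS = V_D − V_S = 6.91 − 1.93 = 4.98 V.
k_n = μ_nC_ox · (W/L) = 7.808 mA/V².
V_ov = V_GS − V_th = 2.83 − 1.24 = 1.59 V.
Since V_DS = 4.98 V ≥ V_ov = 1.59 V, the device is in saturation.
I_D = ½ k_n V_ov² = 0.5 × 7.808 × 1.59² = 9.87 mA.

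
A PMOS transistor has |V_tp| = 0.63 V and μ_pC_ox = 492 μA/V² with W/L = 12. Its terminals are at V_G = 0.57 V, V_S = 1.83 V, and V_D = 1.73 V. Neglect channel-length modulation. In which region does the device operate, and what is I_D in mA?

V_SG = V_S − V_G = 1.83 − 0.57 = 1.26 V; V_SD = V_S − V_D = 1.83 − 1.73 = 0.1 V.
k_p = μ_pC_ox · (W/L) = 5.904 mA/V².
V_ov = V_SG − |V_tp| = 1.26 − 0.63 = 0.63 V.
Since V_SD = 0.1 V < V_ov = 0.63 V, the device is in the triode region.
I_D = k_p [V_ov · V_SD − ½ V_SD²] = 5.904 × [0.63 × 0.1 − 0.5 × 0.1²] = 0.342 mA.

Triode; I_D = 0.342 mA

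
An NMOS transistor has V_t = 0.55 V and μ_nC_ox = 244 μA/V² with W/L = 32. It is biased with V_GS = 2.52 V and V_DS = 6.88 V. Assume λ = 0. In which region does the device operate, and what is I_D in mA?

Saturation; I_D = 15.2 mA

k_n = μ_nC_ox · (W/L) = 7.808 mA/V².
V_ov = V_GS − V_t = 2.52 − 0.55 = 1.97 V.
Since V_DS = 6.88 V ≥ V_ov = 1.97 V, the device is in saturation.
I_D = ½ k_n V_ov² = 0.5 × 7.808 × 1.97² = 15.2 mA.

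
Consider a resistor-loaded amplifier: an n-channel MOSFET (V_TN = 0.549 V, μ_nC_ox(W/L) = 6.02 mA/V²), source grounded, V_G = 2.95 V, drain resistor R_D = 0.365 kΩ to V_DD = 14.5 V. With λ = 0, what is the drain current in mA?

V_GS = V_G = 2.95 V, so V_ov = 2.95 − 0.549 = 2.4 V.
Assume saturation: I_D = ½ k_n V_ov² = 0.5 × 6.02 × 2.4² = 17.4 mA, giving V_DS = V_DD − I_D R_D = 14.5 − 17.4 × 0.365 = 8.17 V.
V_DS = 8.17 V ≥ V_ov = 2.4 V, confirming saturation.

I_D = 17.4 mA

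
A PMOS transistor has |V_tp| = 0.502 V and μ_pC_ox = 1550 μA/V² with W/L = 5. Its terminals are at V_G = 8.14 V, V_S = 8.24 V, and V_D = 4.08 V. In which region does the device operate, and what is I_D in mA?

V_SG = V_S − V_G = 8.24 − 8.14 = 0.1 V; V_SD = V_S − V_D = 8.24 − 4.08 = 4.16 V.
V_SG = 0.1 V < |V_tp| = 0.502 V, so the transistor is in cutoff.

Cutoff; I_D = 0 mA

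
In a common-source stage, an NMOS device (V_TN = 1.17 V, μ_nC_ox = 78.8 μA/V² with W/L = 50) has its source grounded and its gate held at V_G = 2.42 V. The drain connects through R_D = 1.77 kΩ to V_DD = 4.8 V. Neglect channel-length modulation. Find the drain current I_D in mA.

I_D = 2.35 mA

V_GS = V_G = 2.42 V, so V_ov = 2.42 − 1.17 = 1.25 V.
k_n = μ_nC_ox · (W/L) = 3.94 mA/V².
Assume saturation: I_D = ½ k_n V_ov² = 0.5 × 3.94 × 1.25² = 3.08 mA, giving V_DS = V_DD − I_D R_D = 4.8 − 3.08 × 1.77 = -0.648 V.
But -0.648 V < V_ov = 1.25 V, so the device is actually in triode.
In triode I_D = k_n[V_ov V_DS − ½ V_DS²] and I_D = (V_DD − V_DS)/R_D. Equating: 3.49 V_DS² − 9.717 V_DS + 4.8 = 0, giving V_DS = 0.642 V (the root below V_ov).
I_D = (4.8 − 0.642) / 1.77 = 2.35 mA.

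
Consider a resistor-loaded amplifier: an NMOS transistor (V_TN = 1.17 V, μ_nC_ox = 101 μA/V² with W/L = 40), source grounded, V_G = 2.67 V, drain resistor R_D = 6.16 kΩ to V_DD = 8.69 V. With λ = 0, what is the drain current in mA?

V_GS = V_G = 2.67 V, so V_ov = 2.67 − 1.17 = 1.5 V.
k_n = μ_nC_ox · (W/L) = 4.04 mA/V².
Assume saturation: I_D = ½ k_n V_ov² = 0.5 × 4.04 × 1.5² = 4.54 mA, giving V_DS = V_DD − I_D R_D = 8.69 − 4.54 × 6.16 = -19.3 V.
But -19.3 V < V_ov = 1.5 V, so the device is actually in triode.
In triode I_D = k_n[V_ov V_DS − ½ V_DS²] and I_D = (V_DD − V_DS)/R_D. Equating: 12.4 V_DS² − 38.33 V_DS + 8.69 = 0, giving V_DS = 0.246 V (the root below V_ov).
I_D = (8.69 − 0.246) / 6.16 = 1.37 mA.

I_D = 1.37 mA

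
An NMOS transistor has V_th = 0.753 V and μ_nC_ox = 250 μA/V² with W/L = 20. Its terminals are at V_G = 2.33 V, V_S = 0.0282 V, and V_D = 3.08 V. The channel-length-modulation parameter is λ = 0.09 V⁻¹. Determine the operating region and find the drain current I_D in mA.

V_GS = V_G − V_S = 2.33 − 0.0282 = 2.3 V; V_DS = V_D − V_S = 3.08 − 0.0282 = 3.05 V.
k_n = μ_nC_ox · (W/L) = 5 mA/V².
V_ov = V_GS − V_th = 2.3 − 0.753 = 1.55 V.
Since V_DS = 3.05 V ≥ V_ov = 1.55 V, the device is in saturation.
I_D = ½ k_n V_ov² (1 + λ V_DS) = 0.5 × 5 × 1.55² × (1 + 0.09 × 3.05) = 7.64 mA.

Saturation; I_D = 7.64 mA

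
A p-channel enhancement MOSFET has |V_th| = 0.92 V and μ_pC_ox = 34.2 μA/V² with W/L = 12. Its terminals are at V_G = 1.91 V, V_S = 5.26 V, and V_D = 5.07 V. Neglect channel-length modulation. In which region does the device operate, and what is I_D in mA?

Triode; I_D = 0.182 mA

V_SG = V_S − V_G = 5.26 − 1.91 = 3.35 V; V_SD = V_S − V_D = 5.26 − 5.07 = 0.19 V.
k_p = μ_pC_ox · (W/L) = 0.4104 mA/V².
V_ov = V_SG − |V_th| = 3.35 − 0.92 = 2.43 V.
Since V_SD = 0.19 V < V_ov = 2.43 V, the device is in the triode region.
I_D = k_p [V_ov · V_SD − ½ V_SD²] = 0.4104 × [2.43 × 0.19 − 0.5 × 0.19²] = 0.182 mA.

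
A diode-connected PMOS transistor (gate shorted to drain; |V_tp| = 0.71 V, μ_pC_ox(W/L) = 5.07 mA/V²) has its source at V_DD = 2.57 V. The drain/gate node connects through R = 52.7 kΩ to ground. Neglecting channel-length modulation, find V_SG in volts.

With gate tied to drain, V_SG = V_SD ≥ V_SG − |V_tp|, so the device is in saturation.
KCL at the drain: ½ k_p (V_SG − |V_tp|)² = (V_DD − V_SG)/R.
Let x = V_SG − 0.71. Then 134 x² + x − 1.86 = 0, giving x = 0.114 V (positive root), so V_SG = 0.824 V.
I_D = (V_DD − V_SG)/R = (2.57 − 0.824) / 52.7 = 0.0331 mA.

V_SG = 0.824 V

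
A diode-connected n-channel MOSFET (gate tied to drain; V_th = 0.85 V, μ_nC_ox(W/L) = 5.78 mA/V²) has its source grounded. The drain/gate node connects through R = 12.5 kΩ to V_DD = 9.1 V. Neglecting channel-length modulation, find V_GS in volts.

V_GS = 1.31 V

With gate tied to drain, V_GS = V_DS ≥ V_GS − V_th, so the device is in saturation.
KCL at the drain: ½ k_n (V_GS − V_th)² = (V_DD − V_GS)/R.
Let x = V_GS − 0.85. Then 36.1 x² + x − 8.25 = 0, giving x = 0.464 V (positive root), so V_GS = 1.31 V.
I_D = (V_DD − V_GS)/R = (9.1 − 1.31) / 12.5 = 0.623 mA.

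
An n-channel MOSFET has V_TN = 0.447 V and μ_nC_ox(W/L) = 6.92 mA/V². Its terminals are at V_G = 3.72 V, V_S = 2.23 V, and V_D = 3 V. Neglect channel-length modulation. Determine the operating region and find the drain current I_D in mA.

V_GS = V_G − V_S = 3.72 − 2.23 = 1.49 V; V_DS = V_D − V_S = 3 − 2.23 = 0.77 V.
V_ov = V_GS − V_TN = 1.49 − 0.447 = 1.04 V.
Since V_DS = 0.77 V < V_ov = 1.04 V, the device is in the triode region.
I_D = k_n [V_ov · V_DS − ½ V_DS²] = 6.92 × [1.04 × 0.77 − 0.5 × 0.77²] = 3.51 mA.

Triode; I_D = 3.51 mA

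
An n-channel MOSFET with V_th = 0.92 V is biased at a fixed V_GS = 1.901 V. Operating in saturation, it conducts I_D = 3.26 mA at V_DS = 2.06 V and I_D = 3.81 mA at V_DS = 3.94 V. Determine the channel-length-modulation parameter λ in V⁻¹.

With V_GS fixed, I_D ∝ (1 + λ V_DS) in saturation, so I_D2/I_D1 = (1 + λ V_DS2)/(1 + λ V_DS1).
3.81/3.26 = 1.169 = (1 + 3.94 λ)/(1 + 2.06 λ).
Solving: λ (I_D1 V_DS2 − I_D2 V_DS1) = I_D2 − I_D1, so λ = (3.81 − 3.26) / (3.26 × 3.94 − 3.81 × 2.06) = 0.55 / 5 = 0.11 V⁻¹.

λ = 0.110 V⁻¹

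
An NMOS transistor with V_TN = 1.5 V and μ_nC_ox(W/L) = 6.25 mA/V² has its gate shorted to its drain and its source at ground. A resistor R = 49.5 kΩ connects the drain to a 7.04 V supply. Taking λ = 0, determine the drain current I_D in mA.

With gate tied to drain, V_GS = V_DS ≥ V_GS − V_TN, so the device is in saturation.
KCL at the drain: ½ k_n (V_GS − V_TN)² = (V_DD − V_GS)/R.
Let x = V_GS − 1.5. Then 155 x² + x − 5.54 = 0, giving x = 0.186 V (positive root), so V_GS = 1.69 V.
I_D = (V_DD − V_GS)/R = (7.04 − 1.69) / 49.5 = 0.108 mA.

I_D = 0.108 mA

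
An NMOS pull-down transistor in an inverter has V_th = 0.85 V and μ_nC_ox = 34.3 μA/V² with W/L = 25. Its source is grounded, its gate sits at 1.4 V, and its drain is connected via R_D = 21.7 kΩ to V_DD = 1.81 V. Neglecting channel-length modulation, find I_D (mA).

I_D = 0.0746 mA

V_GS = V_G = 1.4 V, so V_ov = 1.4 − 0.85 = 0.55 V.
k_n = μ_nC_ox · (W/L) = 0.8575 mA/V².
Assume saturation: I_D = ½ k_n V_ov² = 0.5 × 0.8575 × 0.55² = 0.13 mA, giving V_DS = V_DD − I_D R_D = 1.81 − 0.13 × 21.7 = -1 V.
But -1 V < V_ov = 0.55 V, so the device is actually in triode.
In triode I_D = k_n[V_ov V_DS − ½ V_DS²] and I_D = (V_DD − V_DS)/R_D. Equating: 9.3 V_DS² − 11.23 V_DS + 1.81 = 0, giving V_DS = 0.191 V (the root below V_ov).
I_D = (1.81 − 0.191) / 21.7 = 0.0746 mA.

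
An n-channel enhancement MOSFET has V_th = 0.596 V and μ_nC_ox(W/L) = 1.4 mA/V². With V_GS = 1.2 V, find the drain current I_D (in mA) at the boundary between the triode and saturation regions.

At the boundary V_DS = V_ov = V_GS − V_th = 1.2 − 0.596 = 0.604 V.
I_D = ½ k_n V_ov² = 0.5 × 1.4 × 0.604² = 0.255 mA.

I_D = 0.255 mA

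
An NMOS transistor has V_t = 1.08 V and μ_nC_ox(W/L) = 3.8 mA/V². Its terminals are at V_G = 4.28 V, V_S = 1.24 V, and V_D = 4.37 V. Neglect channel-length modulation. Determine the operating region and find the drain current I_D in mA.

Saturation; I_D = 7.30 mA

V_GS = V_G − V_S = 4.28 − 1.24 = 3.04 V; V_DS = V_D − V_S = 4.37 − 1.24 = 3.13 V.
V_ov = V_GS − V_t = 3.04 − 1.08 = 1.96 V.
Since V_DS = 3.13 V ≥ V_ov = 1.96 V, the device is in saturation.
I_D = ½ k_n V_ov² = 0.5 × 3.8 × 1.96² = 7.3 mA.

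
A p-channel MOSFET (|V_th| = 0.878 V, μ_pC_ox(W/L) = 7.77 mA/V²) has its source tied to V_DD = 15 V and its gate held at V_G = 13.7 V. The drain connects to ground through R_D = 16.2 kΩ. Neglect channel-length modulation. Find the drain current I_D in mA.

I_D = 0.692 mA

V_SG = V_DD − V_G = 15 − 13.7 = 1.3 V, so V_ov = 1.3 − 0.878 = 0.422 V.
Assume saturation: I_D = ½ k_p V_ov² = 0.5 × 7.77 × 0.422² = 0.692 mA, giving V_SD = V_DD − I_D R_D = 15 − 0.692 × 16.2 = 3.79 V.
V_SD = 3.79 V ≥ V_ov = 0.422 V, confirming saturation.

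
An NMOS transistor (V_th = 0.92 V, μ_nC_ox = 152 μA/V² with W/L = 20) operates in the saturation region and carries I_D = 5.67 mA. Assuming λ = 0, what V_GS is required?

k_n = μ_nC_ox · (W/L) = 3.04 mA/V².
In saturation I_D = ½ k_n (V_GS − V_th)², so V_GS − V_th = √(2 I_D / k_n) = √(2 × 5.67 / 3.04) = 1.93 V.
V_GS = 0.92 + 1.93 = 2.85 V.

V_GS = 2.85 V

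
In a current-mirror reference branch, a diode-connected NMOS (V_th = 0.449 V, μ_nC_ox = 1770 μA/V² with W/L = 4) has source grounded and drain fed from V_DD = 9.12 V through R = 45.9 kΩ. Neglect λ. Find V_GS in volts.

With gate tied to drain, V_GS = V_DS ≥ V_GS − V_th, so the device is in saturation.
k_n = μ_nC_ox · (W/L) = 7.08 mA/V².
KCL at the drain: ½ k_n (V_GS − V_th)² = (V_DD − V_GS)/R.
Let x = V_GS − 0.449. Then 162 x² + x − 8.671 = 0, giving x = 0.228 V (positive root), so V_GS = 0.677 V.
I_D = (V_DD − V_GS)/R = (9.12 − 0.677) / 45.9 = 0.184 mA.

V_GS = 0.677 V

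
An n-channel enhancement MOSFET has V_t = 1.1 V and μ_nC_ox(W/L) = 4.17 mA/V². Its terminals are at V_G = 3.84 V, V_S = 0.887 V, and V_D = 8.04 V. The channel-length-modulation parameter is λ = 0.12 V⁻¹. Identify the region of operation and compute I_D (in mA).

Saturation; I_D = 13.3 mA

V_GS = V_G − V_S = 3.84 − 0.887 = 2.95 V; V_DS = V_D − V_S = 8.04 − 0.887 = 7.15 V.
V_ov = V_GS − V_t = 2.95 − 1.1 = 1.85 V.
Since V_DS = 7.15 V ≥ V_ov = 1.85 V, the device is in saturation.
I_D = ½ k_n V_ov² (1 + λ V_DS) = 0.5 × 4.17 × 1.85² × (1 + 0.12 × 7.15) = 13.3 mA.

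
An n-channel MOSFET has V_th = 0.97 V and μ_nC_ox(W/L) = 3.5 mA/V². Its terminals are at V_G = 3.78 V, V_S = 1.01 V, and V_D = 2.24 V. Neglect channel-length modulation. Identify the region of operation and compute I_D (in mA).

V_GS = V_G − V_S = 3.78 − 1.01 = 2.77 V; V_DS = V_D − V_S = 2.24 − 1.01 = 1.23 V.
V_ov = V_GS − V_th = 2.77 − 0.97 = 1.8 V.
Since V_DS = 1.23 V < V_ov = 1.8 V, the device is in the triode region.
I_D = k_n [V_ov · V_DS − ½ V_DS²] = 3.5 × [1.8 × 1.23 − 0.5 × 1.23²] = 5.1 mA.

Triode; I_D = 5.10 mA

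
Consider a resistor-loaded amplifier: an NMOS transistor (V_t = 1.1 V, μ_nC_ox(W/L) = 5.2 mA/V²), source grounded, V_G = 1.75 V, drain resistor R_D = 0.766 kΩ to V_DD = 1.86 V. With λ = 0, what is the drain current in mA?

V_GS = V_G = 1.75 V, so V_ov = 1.75 − 1.1 = 0.65 V.
Assume saturation: I_D = ½ k_n V_ov² = 0.5 × 5.2 × 0.65² = 1.1 mA, giving V_DS = V_DD − I_D R_D = 1.86 − 1.1 × 0.766 = 1.02 V.
V_DS = 1.02 V ≥ V_ov = 0.65 V, confirming saturation.

I_D = 1.10 mA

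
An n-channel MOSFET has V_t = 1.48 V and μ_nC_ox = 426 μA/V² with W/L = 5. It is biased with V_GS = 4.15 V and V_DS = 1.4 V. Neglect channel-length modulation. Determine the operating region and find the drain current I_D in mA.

Triode; I_D = 5.87 mA

k_n = μ_nC_ox · (W/L) = 2.13 mA/V².
V_ov = V_GS − V_t = 4.15 − 1.48 = 2.67 V.
Since V_DS = 1.4 V < V_ov = 2.67 V, the device is in the triode region.
I_D = k_n [V_ov · V_DS − ½ V_DS²] = 2.13 × [2.67 × 1.4 − 0.5 × 1.4²] = 5.87 mA.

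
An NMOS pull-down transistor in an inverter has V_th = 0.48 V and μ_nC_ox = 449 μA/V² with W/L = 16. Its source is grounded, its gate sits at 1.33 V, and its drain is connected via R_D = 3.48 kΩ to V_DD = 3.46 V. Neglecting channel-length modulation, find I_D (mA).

V_GS = V_G = 1.33 V, so V_ov = 1.33 − 0.48 = 0.85 V.
k_n = μ_nC_ox · (W/L) = 7.184 mA/V².
Assume saturation: I_D = ½ k_n V_ov² = 0.5 × 7.184 × 0.85² = 2.6 mA, giving V_DS = V_DD − I_D R_D = 3.46 − 2.6 × 3.48 = -5.57 V.
But -5.57 V < V_ov = 0.85 V, so the device is actually in triode.
In triode I_D = k_n[V_ov V_DS − ½ V_DS²] and I_D = (V_DD − V_DS)/R_D. Equating: 12.5 V_DS² − 22.25 V_DS + 3.46 = 0, giving V_DS = 0.172 V (the root below V_ov).
I_D = (3.46 − 0.172) / 3.48 = 0.945 mA.

I_D = 0.945 mA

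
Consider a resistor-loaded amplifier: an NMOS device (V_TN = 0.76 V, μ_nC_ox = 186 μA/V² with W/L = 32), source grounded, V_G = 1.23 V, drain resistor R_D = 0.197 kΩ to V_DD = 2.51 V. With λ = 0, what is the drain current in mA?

I_D = 0.657 mA

V_GS = V_G = 1.23 V, so V_ov = 1.23 − 0.76 = 0.47 V.
k_n = μ_nC_ox · (W/L) = 5.952 mA/V².
Assume saturation: I_D = ½ k_n V_ov² = 0.5 × 5.952 × 0.47² = 0.657 mA, giving V_DS = V_DD − I_D R_D = 2.51 − 0.657 × 0.197 = 2.38 V.
V_DS = 2.38 V ≥ V_ov = 0.47 V, confirming saturation.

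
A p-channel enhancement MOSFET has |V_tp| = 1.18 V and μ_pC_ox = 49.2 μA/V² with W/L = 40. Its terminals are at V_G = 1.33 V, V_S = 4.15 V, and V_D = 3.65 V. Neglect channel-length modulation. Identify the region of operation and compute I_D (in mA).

Triode; I_D = 1.37 mA

V_SG = V_S − V_G = 4.15 − 1.33 = 2.82 V; V_SD = V_S − V_D = 4.15 − 3.65 = 0.5 V.
k_p = μ_pC_ox · (W/L) = 1.968 mA/V².
V_ov = V_SG − |V_tp| = 2.82 − 1.18 = 1.64 V.
Since V_SD = 0.5 V < V_ov = 1.64 V, the device is in the triode region.
I_D = k_p [V_ov · V_SD − ½ V_SD²] = 1.968 × [1.64 × 0.5 − 0.5 × 0.5²] = 1.37 mA.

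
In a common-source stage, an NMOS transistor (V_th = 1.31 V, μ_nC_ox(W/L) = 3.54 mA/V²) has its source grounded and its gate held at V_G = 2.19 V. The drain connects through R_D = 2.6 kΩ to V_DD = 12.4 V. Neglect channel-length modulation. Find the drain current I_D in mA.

I_D = 1.37 mA

V_GS = V_G = 2.19 V, so V_ov = 2.19 − 1.31 = 0.88 V.
Assume saturation: I_D = ½ k_n V_ov² = 0.5 × 3.54 × 0.88² = 1.37 mA, giving V_DS = V_DD − I_D R_D = 12.4 − 1.37 × 2.6 = 8.84 V.
V_DS = 8.84 V ≥ V_ov = 0.88 V, confirming saturation.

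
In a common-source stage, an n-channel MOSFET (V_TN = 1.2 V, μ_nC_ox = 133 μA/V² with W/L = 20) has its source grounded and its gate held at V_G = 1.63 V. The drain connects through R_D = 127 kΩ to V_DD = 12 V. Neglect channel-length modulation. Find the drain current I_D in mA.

I_D = 0.0938 mA

V_GS = V_G = 1.63 V, so V_ov = 1.63 − 1.2 = 0.43 V.
k_n = μ_nC_ox · (W/L) = 2.66 mA/V².
Assume saturation: I_D = ½ k_n V_ov² = 0.5 × 2.66 × 0.43² = 0.246 mA, giving V_DS = V_DD − I_D R_D = 12 − 0.246 × 127 = -19.2 V.
But -19.2 V < V_ov = 0.43 V, so the device is actually in triode.
In triode I_D = k_n[V_ov V_DS − ½ V_DS²] and I_D = (V_DD − V_DS)/R_D. Equating: 169 V_DS² − 146.3 V_DS + 12 = 0, giving V_DS = 0.0918 V (the root below V_ov).
I_D = (12 − 0.0918) / 127 = 0.0938 mA.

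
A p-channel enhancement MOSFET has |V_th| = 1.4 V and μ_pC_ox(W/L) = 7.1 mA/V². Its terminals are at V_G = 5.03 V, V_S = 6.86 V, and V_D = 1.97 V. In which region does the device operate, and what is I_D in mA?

V_SG = V_S − V_G = 6.86 − 5.03 = 1.83 V; V_SD = V_S − V_D = 6.86 − 1.97 = 4.89 V.
V_ov = V_SG − |V_th| = 1.83 − 1.4 = 0.43 V.
Since V_SD = 4.89 V ≥ V_ov = 0.43 V, the device is in saturation.
I_D = ½ k_p V_ov² = 0.5 × 7.1 × 0.43² = 0.656 mA.

Saturation; I_D = 0.656 mA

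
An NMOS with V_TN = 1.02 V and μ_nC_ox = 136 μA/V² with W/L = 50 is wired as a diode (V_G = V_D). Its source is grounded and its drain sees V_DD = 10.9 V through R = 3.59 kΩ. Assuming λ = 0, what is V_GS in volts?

With gate tied to drain, V_GS = V_DS ≥ V_GS − V_TN, so the device is in saturation.
k_n = μ_nC_ox · (W/L) = 6.8 mA/V².
KCL at the drain: ½ k_n (V_GS − V_TN)² = (V_DD − V_GS)/R.
Let x = V_GS − 1.02. Then 12.2 x² + x − 9.88 = 0, giving x = 0.86 V (positive root), so V_GS = 1.88 V.
I_D = (V_DD − V_GS)/R = (10.9 − 1.88) / 3.59 = 2.51 mA.

V_GS = 1.88 V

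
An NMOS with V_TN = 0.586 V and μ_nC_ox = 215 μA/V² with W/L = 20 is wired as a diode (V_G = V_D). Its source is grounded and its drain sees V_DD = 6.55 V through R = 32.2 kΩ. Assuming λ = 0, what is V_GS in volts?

V_GS = 0.872 V

With gate tied to drain, V_GS = V_DS ≥ V_GS − V_TN, so the device is in saturation.
k_n = μ_nC_ox · (W/L) = 4.3 mA/V².
KCL at the drain: ½ k_n (V_GS − V_TN)² = (V_DD − V_GS)/R.
Let x = V_GS − 0.586. Then 69.2 x² + x − 5.964 = 0, giving x = 0.286 V (positive root), so V_GS = 0.872 V.
I_D = (V_DD − V_GS)/R = (6.55 − 0.872) / 32.2 = 0.176 mA.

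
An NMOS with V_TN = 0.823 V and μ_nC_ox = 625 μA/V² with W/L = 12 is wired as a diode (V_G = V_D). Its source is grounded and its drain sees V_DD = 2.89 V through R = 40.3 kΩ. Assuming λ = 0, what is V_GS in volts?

V_GS = 0.937 V

With gate tied to drain, V_GS = V_DS ≥ V_GS − V_TN, so the device is in saturation.
k_n = μ_nC_ox · (W/L) = 7.5 mA/V².
KCL at the drain: ½ k_n (V_GS − V_TN)² = (V_DD − V_GS)/R.
Let x = V_GS − 0.823. Then 151 x² + x − 2.067 = 0, giving x = 0.114 V (positive root), so V_GS = 0.937 V.
I_D = (V_DD − V_GS)/R = (2.89 − 0.937) / 40.3 = 0.0485 mA.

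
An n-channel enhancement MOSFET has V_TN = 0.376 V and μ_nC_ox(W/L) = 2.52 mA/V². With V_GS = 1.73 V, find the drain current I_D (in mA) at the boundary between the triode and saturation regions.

I_D = 2.31 mA

At the boundary V_DS = V_ov = V_GS − V_TN = 1.73 − 0.376 = 1.35 V.
I_D = ½ k_n V_ov² = 0.5 × 2.52 × 1.35² = 2.31 mA.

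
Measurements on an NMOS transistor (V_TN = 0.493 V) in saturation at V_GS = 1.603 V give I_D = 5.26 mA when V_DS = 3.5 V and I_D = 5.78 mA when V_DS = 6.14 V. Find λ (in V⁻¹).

With V_GS fixed, I_D ∝ (1 + λ V_DS) in saturation, so I_D2/I_D1 = (1 + λ V_DS2)/(1 + λ V_DS1).
5.78/5.26 = 1.099 = (1 + 6.14 λ)/(1 + 3.5 λ).
Solving: λ (I_D1 V_DS2 − I_D2 V_DS1) = I_D2 − I_D1, so λ = (5.78 − 5.26) / (5.26 × 6.14 − 5.78 × 3.5) = 0.52 / 12.1 = 0.0431 V⁻¹.

λ = 0.0431 V⁻¹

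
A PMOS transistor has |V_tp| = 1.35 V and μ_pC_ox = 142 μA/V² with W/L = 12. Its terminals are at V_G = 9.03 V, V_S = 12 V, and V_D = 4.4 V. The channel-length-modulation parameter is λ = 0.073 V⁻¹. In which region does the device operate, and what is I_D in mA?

V_SG = V_S − V_G = 12 − 9.03 = 2.97 V; V_SD = V_S − V_D = 12 − 4.4 = 7.6 V.
k_p = μ_pC_ox · (W/L) = 1.704 mA/V².
V_ov = V_SG − |V_tp| = 2.97 − 1.35 = 1.62 V.
Since V_SD = 7.6 V ≥ V_ov = 1.62 V, the device is in saturation.
I_D = ½ k_p V_ov² (1 + λ V_SD) = 0.5 × 1.704 × 1.62² × (1 + 0.073 × 7.6) = 3.48 mA.

Saturation; I_D = 3.48 mA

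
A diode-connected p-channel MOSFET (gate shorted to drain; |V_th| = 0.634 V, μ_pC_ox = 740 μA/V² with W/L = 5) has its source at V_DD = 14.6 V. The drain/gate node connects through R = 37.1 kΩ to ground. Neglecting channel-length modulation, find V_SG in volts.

With gate tied to drain, V_SG = V_SD ≥ V_SG − |V_th|, so the device is in saturation.
k_p = μ_pC_ox · (W/L) = 3.7 mA/V².
KCL at the drain: ½ k_p (V_SG − |V_th|)² = (V_DD − V_SG)/R.
Let x = V_SG − 0.634. Then 68.6 x² + x − 13.97 = 0, giving x = 0.444 V (positive root), so V_SG = 1.08 V.
I_D = (V_DD − V_SG)/R = (14.6 − 1.08) / 37.1 = 0.364 mA.

V_SG = 1.08 V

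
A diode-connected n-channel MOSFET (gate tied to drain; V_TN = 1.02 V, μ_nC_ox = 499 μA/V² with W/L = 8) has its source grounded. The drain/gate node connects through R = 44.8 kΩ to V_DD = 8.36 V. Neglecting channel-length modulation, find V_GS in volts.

V_GS = 1.30 V

With gate tied to drain, V_GS = V_DS ≥ V_GS − V_TN, so the device is in saturation.
k_n = μ_nC_ox · (W/L) = 3.992 mA/V².
KCL at the drain: ½ k_n (V_GS − V_TN)² = (V_DD − V_GS)/R.
Let x = V_GS − 1.02. Then 89.4 x² + x − 7.34 = 0, giving x = 0.281 V (positive root), so V_GS = 1.3 V.
I_D = (V_DD − V_GS)/R = (8.36 − 1.3) / 44.8 = 0.158 mA.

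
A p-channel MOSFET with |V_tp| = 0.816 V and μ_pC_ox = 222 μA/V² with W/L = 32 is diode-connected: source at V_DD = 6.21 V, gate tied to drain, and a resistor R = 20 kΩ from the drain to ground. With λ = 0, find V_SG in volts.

With gate tied to drain, V_SG = V_SD ≥ V_SG − |V_tp|, so the device is in saturation.
k_p = μ_pC_ox · (W/L) = 7.104 mA/V².
KCL at the drain: ½ k_p (V_SG − |V_tp|)² = (V_DD − V_SG)/R.
Let x = V_SG − 0.816. Then 71 x² + x − 5.394 = 0, giving x = 0.269 V (positive root), so V_SG = 1.08 V.
I_D = (V_DD − V_SG)/R = (6.21 − 1.08) / 20 = 0.256 mA.

V_SG = 1.08 V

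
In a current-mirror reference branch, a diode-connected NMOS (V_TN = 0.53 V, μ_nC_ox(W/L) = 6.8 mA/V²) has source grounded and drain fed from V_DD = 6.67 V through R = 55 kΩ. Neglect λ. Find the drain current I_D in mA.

With gate tied to drain, V_GS = V_DS ≥ V_GS − V_TN, so the device is in saturation.
KCL at the drain: ½ k_n (V_GS − V_TN)² = (V_DD − V_GS)/R.
Let x = V_GS − 0.53. Then 187 x² + x − 6.14 = 0, giving x = 0.179 V (positive root), so V_GS = 0.709 V.
I_D = (V_DD − V_GS)/R = (6.67 − 0.709) / 55 = 0.108 mA.

I_D = 0.108 mA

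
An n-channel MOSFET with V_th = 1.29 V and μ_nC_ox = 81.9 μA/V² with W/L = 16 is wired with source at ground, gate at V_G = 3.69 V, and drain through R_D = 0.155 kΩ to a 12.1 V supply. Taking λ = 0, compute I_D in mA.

I_D = 3.77 mA

V_GS = V_G = 3.69 V, so V_ov = 3.69 − 1.29 = 2.4 V.
k_n = μ_nC_ox · (W/L) = 1.31 mA/V².
Assume saturation: I_D = ½ k_n V_ov² = 0.5 × 1.31 × 2.4² = 3.77 mA, giving V_DS = V_DD − I_D R_D = 12.1 − 3.77 × 0.155 = 11.5 V.
V_DS = 11.5 V ≥ V_ov = 2.4 V, confirming saturation.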